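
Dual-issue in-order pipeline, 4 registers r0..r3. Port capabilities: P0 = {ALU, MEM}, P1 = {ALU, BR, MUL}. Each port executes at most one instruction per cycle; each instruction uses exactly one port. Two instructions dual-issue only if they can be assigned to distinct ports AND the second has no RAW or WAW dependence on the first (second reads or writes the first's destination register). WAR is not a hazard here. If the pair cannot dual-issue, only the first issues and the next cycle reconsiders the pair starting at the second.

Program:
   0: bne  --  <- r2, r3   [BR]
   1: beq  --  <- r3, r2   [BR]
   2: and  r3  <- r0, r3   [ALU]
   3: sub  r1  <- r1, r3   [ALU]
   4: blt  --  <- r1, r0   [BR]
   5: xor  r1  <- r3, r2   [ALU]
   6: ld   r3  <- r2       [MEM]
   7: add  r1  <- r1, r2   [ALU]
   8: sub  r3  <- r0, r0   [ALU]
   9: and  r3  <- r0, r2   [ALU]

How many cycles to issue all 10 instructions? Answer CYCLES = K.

0. bne @i0  | no-port BR/BR
1. beq/and @i1&i2  | dual
2. sub @i3  | RAW r1
3. blt/xor @i4&i5  | dual
4. ld/add @i6&i7  | dual
5. sub @i8  | WAW r3
6. and @i9  | tail

CYCLES = 7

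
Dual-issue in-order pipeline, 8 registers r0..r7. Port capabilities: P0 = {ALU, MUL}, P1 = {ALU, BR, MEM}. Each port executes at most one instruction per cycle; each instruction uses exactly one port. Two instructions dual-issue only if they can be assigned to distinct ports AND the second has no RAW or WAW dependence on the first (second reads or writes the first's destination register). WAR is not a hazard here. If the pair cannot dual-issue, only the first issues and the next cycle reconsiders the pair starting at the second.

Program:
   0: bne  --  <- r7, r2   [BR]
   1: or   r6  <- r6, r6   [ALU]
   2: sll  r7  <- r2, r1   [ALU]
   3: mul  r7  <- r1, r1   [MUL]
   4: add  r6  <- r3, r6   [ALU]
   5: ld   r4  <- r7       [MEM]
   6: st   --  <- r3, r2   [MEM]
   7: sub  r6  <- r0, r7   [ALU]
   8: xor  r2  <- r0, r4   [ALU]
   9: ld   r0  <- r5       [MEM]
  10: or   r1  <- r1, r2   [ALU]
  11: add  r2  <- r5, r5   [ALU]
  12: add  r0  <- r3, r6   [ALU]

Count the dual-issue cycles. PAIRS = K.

PAIRS = 5

  cy0 -> i0&i1 (bne.BR or.ALU) dual
  cy1 -> i2 (sll.ALU) WAW r7
  cy2 -> i3&i4 (mul.MUL add.ALU) dual
  cy3 -> i5 (ld.MEM) no-port MEM/MEM
  cy4 -> i6&i7 (st.MEM sub.ALU) dual
  cy5 -> i8&i9 (xor.ALU ld.MEM) dual
  cy6 -> i10&i11 (or.ALU add.ALU) dual
  cy7 -> i12 (add.ALU) tail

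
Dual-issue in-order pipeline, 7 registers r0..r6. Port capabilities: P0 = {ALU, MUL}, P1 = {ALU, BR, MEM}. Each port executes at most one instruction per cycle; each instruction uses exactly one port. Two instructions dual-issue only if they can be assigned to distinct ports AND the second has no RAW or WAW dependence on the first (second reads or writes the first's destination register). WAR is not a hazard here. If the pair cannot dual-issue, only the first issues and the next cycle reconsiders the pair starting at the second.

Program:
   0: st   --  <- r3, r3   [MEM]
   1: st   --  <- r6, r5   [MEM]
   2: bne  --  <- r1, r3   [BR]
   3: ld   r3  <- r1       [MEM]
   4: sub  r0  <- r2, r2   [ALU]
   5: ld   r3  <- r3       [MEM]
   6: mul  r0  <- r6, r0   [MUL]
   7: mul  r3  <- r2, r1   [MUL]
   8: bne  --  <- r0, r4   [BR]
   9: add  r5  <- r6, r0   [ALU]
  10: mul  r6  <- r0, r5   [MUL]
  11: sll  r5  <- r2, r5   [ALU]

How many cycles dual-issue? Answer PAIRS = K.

PAIRS = 4

c0: i0 st.MEM  no-port MEM/MEM
c1: i1 st.MEM  no-port MEM/BR
c2: i2 bne.BR  no-port BR/MEM
c3: i3,i4 ld.MEM sub.ALU  pair
c4: i5,i6 ld.MEM mul.MUL  pair
c5: i7,i8 mul.MUL bne.BR  pair
c6: i9 add.ALU  RAW r5
c7: i10,i11 mul.MUL sll.ALU  pair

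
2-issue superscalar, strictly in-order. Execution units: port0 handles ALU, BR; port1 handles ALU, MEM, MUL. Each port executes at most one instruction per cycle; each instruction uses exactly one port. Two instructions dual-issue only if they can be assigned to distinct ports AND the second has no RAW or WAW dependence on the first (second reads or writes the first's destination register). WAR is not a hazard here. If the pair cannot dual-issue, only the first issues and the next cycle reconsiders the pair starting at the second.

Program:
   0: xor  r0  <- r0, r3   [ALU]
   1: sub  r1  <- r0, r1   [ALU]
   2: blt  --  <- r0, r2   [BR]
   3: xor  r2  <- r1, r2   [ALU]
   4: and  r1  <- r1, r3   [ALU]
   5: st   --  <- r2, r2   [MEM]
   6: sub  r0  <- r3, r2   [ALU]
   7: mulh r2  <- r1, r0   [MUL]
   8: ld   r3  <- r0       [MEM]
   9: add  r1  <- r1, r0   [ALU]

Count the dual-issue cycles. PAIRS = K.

c0: i0 xor.ALU  RAW r0
c1: i1&i2 sub.ALU;blt.BR  pair
c2: i3&i4 xor.ALU;and.ALU  pair
c3: i5&i6 st.MEM;sub.ALU  pair
c4: i7 mulh.MUL  no-port MUL/MEM
c5: i8&i9 ld.MEM;add.ALU  pair

PAIRS = 4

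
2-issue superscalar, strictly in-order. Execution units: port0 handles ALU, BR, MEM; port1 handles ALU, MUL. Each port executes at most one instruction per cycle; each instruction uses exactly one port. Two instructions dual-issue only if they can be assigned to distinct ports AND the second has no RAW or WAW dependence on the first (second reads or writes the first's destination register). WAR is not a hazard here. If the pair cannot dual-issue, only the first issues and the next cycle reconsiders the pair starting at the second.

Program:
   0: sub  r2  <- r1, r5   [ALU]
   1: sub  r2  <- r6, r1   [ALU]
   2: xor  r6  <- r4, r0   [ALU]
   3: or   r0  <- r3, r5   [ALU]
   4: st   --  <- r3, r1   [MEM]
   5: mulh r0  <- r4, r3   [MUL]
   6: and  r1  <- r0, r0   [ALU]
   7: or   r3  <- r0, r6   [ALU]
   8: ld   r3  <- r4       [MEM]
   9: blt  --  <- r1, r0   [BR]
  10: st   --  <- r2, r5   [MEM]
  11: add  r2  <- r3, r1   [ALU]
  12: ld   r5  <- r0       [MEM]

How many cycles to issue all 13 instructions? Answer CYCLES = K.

CYCLES = 9

  cy0 -> i0 (sub.ALU) WAW r2
  cy1 -> i1/i2 (sub.ALU;xor.ALU) dual
  cy2 -> i3/i4 (or.ALU;st.MEM) dual
  cy3 -> i5 (mulh.MUL) RAW r0
  cy4 -> i6/i7 (and.ALU;or.ALU) dual
  cy5 -> i8 (ld.MEM) no-port MEM/BR
  cy6 -> i9 (blt.BR) no-port BR/MEM
  cy7 -> i10/i11 (st.MEM;add.ALU) dual
  cy8 -> i12 (ld.MEM) tail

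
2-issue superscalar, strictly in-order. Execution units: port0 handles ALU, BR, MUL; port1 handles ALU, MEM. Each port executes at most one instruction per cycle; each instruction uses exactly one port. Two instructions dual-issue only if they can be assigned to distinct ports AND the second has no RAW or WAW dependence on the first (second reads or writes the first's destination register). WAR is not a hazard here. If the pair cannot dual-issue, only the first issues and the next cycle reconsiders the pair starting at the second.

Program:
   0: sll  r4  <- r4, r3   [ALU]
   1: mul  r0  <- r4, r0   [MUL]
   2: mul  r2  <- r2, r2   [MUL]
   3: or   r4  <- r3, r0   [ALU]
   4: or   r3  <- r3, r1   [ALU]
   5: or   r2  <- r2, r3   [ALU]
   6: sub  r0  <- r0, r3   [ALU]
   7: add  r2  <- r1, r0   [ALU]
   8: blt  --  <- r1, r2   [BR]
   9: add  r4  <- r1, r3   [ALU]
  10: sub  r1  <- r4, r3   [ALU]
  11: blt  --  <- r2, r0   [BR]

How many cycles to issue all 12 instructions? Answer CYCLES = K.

CYCLES = 8

0. sll @i0  | RAW r4
1. mul @i1  | no-port MUL/MUL
2. mul/or @i2/i3  | 2-wide
3. or @i4  | RAW r3
4. or/sub @i5/i6  | 2-wide
5. add @i7  | RAW r2
6. blt/add @i8/i9  | 2-wide
7. sub/blt @i10/i11  | 2-wide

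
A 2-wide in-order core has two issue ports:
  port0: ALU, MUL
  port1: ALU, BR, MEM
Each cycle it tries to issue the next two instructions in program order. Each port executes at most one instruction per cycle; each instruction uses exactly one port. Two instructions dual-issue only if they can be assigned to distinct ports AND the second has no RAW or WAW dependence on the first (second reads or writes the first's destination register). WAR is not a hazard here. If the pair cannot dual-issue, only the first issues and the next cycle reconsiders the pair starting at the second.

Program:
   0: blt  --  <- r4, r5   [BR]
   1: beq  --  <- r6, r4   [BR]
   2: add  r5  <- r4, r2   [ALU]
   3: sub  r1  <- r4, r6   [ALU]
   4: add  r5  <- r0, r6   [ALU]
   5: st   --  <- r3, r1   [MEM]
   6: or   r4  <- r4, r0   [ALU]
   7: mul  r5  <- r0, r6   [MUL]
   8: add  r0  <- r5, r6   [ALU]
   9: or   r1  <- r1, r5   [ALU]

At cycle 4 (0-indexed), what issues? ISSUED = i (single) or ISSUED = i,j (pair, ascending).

ISSUED = 7

[0] i0  blt  -- no-port BR/BR
[1] i1+i2  beq;add  -- dual
[2] i3+i4  sub;add  -- dual
[3] i5+i6  st;or  -- dual
[4] i7  mul  -- RAW r5
[5] i8+i9  add;or  -- dual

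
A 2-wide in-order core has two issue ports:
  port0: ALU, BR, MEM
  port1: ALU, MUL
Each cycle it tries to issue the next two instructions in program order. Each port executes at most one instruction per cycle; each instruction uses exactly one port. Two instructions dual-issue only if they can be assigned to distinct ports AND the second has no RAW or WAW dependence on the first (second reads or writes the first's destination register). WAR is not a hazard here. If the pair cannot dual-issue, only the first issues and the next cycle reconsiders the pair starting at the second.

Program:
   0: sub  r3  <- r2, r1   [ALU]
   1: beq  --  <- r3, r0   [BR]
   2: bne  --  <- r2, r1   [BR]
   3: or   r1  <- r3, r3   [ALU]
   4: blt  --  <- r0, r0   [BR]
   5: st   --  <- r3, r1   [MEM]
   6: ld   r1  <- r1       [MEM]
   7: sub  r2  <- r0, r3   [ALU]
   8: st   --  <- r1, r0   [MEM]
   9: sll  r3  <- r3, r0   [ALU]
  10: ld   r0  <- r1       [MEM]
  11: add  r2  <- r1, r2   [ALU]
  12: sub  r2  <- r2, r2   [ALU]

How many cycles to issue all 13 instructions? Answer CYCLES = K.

c0: i0 sub  RAW r3
c1: i1 beq  no-port BR/BR
c2: i2/i3 bne;or  dual
c3: i4 blt  no-port BR/MEM
c4: i5 st  no-port MEM/MEM
c5: i6/i7 ld;sub  dual
c6: i8/i9 st;sll  dual
c7: i10/i11 ld;add  dual
c8: i12 sub  tail

CYCLES = 9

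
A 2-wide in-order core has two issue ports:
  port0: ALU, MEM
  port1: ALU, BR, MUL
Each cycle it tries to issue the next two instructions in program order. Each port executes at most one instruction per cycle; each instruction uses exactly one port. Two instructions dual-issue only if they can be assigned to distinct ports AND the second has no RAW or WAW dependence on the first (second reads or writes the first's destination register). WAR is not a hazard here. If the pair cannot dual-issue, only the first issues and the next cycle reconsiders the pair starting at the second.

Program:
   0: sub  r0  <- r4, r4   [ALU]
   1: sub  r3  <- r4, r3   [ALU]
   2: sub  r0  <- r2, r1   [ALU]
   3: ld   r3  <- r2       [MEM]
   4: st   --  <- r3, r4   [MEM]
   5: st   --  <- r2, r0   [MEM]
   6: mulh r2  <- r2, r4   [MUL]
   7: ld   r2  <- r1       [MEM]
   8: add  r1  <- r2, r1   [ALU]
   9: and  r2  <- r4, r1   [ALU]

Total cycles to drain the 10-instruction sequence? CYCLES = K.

t=0 i0,i1:sub+sub ; 2-wide
t=1 i2,i3:sub+ld ; 2-wide
t=2 i4:st ; no-port MEM/MEM
t=3 i5,i6:st+mulh ; 2-wide
t=4 i7:ld ; RAW r2
t=5 i8:add ; RAW r1
t=6 i9:and ; tail

CYCLES = 7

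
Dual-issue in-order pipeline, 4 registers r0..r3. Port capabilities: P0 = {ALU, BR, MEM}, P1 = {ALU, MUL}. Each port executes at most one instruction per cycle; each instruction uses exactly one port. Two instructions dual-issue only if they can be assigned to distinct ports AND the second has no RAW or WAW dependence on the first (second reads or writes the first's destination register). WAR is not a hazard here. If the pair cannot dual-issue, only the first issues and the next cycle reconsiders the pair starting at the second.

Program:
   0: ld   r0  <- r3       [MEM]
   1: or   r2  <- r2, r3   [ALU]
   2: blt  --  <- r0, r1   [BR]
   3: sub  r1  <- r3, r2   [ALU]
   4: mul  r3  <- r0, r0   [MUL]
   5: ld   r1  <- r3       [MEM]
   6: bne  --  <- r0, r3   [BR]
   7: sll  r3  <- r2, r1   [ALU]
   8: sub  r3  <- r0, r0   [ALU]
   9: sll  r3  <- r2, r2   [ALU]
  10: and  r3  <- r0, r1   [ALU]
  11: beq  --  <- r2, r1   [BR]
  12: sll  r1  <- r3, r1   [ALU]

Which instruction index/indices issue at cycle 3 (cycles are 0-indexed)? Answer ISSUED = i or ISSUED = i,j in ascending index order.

ISSUED = 5

c0: i0/i1 ld.MEM/or.ALU  dual
c1: i2/i3 blt.BR/sub.ALU  dual
c2: i4 mul.MUL  RAW r3
c3: i5 ld.MEM  no-port MEM/BR
c4: i6/i7 bne.BR/sll.ALU  dual
c5: i8 sub.ALU  WAW r3
c6: i9 sll.ALU  WAW r3
c7: i10/i11 and.ALU/beq.BR  dual
c8: i12 sll.ALU  tail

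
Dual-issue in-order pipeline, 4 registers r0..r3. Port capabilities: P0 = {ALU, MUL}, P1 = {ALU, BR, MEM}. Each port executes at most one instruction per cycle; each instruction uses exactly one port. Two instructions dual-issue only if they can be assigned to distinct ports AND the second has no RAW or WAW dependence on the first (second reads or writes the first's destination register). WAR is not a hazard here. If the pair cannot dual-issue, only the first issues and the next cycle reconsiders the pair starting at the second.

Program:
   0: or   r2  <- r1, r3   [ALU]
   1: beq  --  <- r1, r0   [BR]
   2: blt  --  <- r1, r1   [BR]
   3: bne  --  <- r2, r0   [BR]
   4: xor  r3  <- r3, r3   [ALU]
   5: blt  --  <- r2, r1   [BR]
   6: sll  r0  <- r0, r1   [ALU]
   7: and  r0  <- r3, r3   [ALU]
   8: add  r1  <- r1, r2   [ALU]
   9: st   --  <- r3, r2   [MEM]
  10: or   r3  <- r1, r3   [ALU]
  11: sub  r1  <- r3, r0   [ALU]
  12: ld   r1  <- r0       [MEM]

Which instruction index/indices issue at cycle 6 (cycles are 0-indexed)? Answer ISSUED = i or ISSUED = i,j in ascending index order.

ISSUED = 11

t=0 i0&i1:or.ALU/beq.BR ; dual
t=1 i2:blt.BR ; no-port BR/BR
t=2 i3&i4:bne.BR/xor.ALU ; dual
t=3 i5&i6:blt.BR/sll.ALU ; dual
t=4 i7&i8:and.ALU/add.ALU ; dual
t=5 i9&i10:st.MEM/or.ALU ; dual
t=6 i11:sub.ALU ; WAW r1
t=7 i12:ld.MEM ; tail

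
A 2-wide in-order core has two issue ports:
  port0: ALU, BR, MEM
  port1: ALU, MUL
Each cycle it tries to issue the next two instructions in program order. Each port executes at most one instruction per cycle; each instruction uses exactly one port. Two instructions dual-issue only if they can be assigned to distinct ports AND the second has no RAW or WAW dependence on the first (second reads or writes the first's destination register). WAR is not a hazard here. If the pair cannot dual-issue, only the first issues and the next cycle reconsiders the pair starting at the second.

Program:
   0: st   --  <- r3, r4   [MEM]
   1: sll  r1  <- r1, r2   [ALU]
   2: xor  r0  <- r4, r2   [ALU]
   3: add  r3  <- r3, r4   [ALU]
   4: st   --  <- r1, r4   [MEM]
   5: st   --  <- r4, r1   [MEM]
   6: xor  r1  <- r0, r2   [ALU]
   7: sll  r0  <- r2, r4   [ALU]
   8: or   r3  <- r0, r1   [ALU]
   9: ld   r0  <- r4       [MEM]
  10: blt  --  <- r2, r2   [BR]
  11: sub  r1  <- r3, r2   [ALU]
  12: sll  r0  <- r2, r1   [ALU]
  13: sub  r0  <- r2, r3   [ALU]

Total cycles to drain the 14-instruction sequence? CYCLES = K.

t=0 i0&i1:st.MEM sll.ALU ; pair
t=1 i2&i3:xor.ALU add.ALU ; pair
t=2 i4:st.MEM ; no-port MEM/MEM
t=3 i5&i6:st.MEM xor.ALU ; pair
t=4 i7:sll.ALU ; RAW r0
t=5 i8&i9:or.ALU ld.MEM ; pair
t=6 i10&i11:blt.BR sub.ALU ; pair
t=7 i12:sll.ALU ; WAW r0
t=8 i13:sub.ALU ; tail

CYCLES = 9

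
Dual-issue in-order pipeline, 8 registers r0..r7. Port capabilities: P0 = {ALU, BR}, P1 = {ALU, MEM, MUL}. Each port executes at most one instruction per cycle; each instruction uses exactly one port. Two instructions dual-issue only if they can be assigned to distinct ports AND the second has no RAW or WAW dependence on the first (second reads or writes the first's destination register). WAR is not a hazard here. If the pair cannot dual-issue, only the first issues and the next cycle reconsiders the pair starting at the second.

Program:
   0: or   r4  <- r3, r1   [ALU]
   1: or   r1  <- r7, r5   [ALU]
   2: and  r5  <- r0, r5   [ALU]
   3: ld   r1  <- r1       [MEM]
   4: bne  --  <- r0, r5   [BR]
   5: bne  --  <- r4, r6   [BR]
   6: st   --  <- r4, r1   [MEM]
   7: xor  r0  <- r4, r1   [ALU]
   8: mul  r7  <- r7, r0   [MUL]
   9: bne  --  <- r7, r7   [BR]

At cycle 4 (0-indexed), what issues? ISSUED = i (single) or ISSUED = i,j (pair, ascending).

  cy0 -> i0&i1 (or.ALU;or.ALU) 2-wide
  cy1 -> i2&i3 (and.ALU;ld.MEM) 2-wide
  cy2 -> i4 (bne.BR) no-port BR/BR
  cy3 -> i5&i6 (bne.BR;st.MEM) 2-wide
  cy4 -> i7 (xor.ALU) RAW r0
  cy5 -> i8 (mul.MUL) RAW r7
  cy6 -> i9 (bne.BR) tail

ISSUED = 7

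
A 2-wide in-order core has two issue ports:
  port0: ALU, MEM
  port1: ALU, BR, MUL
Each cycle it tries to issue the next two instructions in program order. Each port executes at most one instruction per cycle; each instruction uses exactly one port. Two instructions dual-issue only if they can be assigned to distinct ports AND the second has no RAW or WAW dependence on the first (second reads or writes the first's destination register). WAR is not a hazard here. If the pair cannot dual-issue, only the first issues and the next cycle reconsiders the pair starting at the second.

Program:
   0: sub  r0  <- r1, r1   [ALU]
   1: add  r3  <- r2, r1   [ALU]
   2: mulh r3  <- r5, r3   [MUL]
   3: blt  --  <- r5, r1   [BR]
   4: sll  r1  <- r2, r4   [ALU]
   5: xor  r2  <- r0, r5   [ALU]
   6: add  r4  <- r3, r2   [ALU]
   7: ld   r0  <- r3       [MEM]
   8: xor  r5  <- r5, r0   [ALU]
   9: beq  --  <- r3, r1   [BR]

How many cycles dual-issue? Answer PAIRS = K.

t=0 i0/i1:sub add ; 2-wide
t=1 i2:mulh ; no-port MUL/BR
t=2 i3/i4:blt sll ; 2-wide
t=3 i5:xor ; RAW r2
t=4 i6/i7:add ld ; 2-wide
t=5 i8/i9:xor beq ; 2-wide

PAIRS = 4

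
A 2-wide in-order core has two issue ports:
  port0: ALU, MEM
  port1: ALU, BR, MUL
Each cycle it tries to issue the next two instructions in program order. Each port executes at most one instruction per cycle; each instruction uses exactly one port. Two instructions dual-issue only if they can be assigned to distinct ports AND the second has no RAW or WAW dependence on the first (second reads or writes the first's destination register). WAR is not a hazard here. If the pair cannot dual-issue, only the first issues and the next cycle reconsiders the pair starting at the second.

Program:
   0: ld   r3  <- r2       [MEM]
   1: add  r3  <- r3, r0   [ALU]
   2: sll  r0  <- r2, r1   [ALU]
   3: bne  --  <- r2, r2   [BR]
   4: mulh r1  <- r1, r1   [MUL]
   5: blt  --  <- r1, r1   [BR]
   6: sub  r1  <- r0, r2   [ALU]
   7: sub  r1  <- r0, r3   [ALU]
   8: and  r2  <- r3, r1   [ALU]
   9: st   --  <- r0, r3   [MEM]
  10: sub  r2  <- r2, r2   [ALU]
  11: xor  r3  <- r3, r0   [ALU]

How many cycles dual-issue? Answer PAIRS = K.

PAIRS = 4

0. ld @i0  | RAW+WAW r3
1. add+sll @i1,i2  | 2-wide
2. bne @i3  | no-port BR/MUL
3. mulh @i4  | no-port MUL/BR
4. blt+sub @i5,i6  | 2-wide
5. sub @i7  | RAW r1
6. and+st @i8,i9  | 2-wide
7. sub+xor @i10,i11  | 2-wide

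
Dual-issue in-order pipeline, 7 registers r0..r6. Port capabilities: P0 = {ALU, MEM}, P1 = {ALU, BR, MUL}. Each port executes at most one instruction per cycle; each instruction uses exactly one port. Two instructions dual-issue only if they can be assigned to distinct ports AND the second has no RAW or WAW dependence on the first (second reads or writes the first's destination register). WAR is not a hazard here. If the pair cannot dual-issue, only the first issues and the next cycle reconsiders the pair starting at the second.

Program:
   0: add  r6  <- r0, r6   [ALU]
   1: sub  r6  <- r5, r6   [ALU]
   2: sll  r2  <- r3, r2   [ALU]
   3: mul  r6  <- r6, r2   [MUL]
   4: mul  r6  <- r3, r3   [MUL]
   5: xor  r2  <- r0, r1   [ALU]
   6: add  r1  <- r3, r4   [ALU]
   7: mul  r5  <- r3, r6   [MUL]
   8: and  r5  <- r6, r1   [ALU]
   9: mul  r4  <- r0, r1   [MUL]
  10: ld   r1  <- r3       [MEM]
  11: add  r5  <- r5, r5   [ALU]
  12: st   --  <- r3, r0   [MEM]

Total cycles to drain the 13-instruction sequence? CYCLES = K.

CYCLES = 8

0. add @i0  | RAW+WAW r6
1. sub+sll @i1,i2  | pair
2. mul @i3  | no-port MUL/MUL
3. mul+xor @i4,i5  | pair
4. add+mul @i6,i7  | pair
5. and+mul @i8,i9  | pair
6. ld+add @i10,i11  | pair
7. st @i12  | tail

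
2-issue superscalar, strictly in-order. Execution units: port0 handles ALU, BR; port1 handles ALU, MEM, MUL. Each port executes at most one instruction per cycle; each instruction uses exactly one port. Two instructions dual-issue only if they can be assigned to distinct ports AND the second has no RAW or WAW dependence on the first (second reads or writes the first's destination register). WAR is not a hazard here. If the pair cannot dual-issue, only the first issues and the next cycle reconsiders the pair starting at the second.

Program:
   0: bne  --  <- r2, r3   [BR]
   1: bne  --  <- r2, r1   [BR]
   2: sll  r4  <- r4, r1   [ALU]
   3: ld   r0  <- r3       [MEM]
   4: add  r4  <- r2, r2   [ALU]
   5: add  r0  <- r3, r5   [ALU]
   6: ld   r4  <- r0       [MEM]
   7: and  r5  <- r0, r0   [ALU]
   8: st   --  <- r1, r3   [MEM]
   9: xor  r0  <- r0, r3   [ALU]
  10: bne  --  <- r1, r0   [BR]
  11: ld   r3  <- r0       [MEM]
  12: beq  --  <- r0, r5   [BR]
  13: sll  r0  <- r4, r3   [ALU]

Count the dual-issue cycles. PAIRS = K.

c0: i0 bne.BR  no-port BR/BR
c1: i1&i2 bne.BR sll.ALU  pair
c2: i3&i4 ld.MEM add.ALU  pair
c3: i5 add.ALU  RAW r0
c4: i6&i7 ld.MEM and.ALU  pair
c5: i8&i9 st.MEM xor.ALU  pair
c6: i10&i11 bne.BR ld.MEM  pair
c7: i12&i13 beq.BR sll.ALU  pair

PAIRS = 6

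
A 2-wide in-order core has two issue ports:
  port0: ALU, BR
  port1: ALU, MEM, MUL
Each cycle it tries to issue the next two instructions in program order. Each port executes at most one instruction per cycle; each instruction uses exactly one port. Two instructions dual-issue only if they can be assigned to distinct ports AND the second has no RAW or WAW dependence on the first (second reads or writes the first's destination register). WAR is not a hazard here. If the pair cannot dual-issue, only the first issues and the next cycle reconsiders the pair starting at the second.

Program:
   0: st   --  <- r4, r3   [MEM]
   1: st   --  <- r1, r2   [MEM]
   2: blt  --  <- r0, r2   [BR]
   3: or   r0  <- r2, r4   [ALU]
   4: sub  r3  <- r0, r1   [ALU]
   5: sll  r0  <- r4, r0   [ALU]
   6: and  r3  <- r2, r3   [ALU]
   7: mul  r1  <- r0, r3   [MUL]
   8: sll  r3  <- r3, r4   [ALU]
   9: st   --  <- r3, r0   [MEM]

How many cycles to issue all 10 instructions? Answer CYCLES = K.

CYCLES = 7

  cy0 -> i0 (st) no-port MEM/MEM
  cy1 -> i1&i2 (st blt) dual
  cy2 -> i3 (or) RAW r0
  cy3 -> i4&i5 (sub sll) dual
  cy4 -> i6 (and) RAW r3
  cy5 -> i7&i8 (mul sll) dual
  cy6 -> i9 (st) tail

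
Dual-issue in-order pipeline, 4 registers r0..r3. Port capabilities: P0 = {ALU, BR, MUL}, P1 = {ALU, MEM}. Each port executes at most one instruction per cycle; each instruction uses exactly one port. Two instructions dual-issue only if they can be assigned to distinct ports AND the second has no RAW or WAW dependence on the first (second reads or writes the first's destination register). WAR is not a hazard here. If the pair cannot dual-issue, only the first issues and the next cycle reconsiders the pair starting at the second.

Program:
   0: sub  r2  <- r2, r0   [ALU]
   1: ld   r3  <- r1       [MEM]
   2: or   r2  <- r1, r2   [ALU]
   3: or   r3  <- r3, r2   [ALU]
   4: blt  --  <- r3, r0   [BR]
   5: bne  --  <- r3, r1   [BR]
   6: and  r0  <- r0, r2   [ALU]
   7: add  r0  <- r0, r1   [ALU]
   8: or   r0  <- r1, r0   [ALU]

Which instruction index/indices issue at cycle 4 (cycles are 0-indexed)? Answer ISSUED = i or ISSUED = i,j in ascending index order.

0. sub.ALU;ld.MEM @i0+i1  | 2-wide
1. or.ALU @i2  | RAW r2
2. or.ALU @i3  | RAW r3
3. blt.BR @i4  | no-port BR/BR
4. bne.BR;and.ALU @i5+i6  | 2-wide
5. add.ALU @i7  | RAW+WAW r0
6. or.ALU @i8  | tail

ISSUED = 5,6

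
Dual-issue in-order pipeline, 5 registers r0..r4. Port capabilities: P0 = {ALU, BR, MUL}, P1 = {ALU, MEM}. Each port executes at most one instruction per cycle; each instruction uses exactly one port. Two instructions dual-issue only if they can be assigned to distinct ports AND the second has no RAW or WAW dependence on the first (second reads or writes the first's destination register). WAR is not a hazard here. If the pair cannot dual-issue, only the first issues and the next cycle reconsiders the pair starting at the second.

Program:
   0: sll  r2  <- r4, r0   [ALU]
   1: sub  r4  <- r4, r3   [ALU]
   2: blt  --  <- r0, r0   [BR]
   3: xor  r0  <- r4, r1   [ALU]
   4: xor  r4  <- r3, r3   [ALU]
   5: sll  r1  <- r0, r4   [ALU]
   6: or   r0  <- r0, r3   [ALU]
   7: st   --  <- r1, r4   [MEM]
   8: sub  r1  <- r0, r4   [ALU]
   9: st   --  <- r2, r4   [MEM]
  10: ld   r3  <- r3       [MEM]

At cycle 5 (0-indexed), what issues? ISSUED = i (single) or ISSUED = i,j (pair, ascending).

ISSUED = 9

#0 head=0: sll;sub i0&i1 pair
#1 head=2: blt;xor i2&i3 pair
#2 head=4: xor i4 RAW r4
#3 head=5: sll;or i5&i6 pair
#4 head=7: st;sub i7&i8 pair
#5 head=9: st i9 no-port MEM/MEM
#6 head=10: ld i10 tail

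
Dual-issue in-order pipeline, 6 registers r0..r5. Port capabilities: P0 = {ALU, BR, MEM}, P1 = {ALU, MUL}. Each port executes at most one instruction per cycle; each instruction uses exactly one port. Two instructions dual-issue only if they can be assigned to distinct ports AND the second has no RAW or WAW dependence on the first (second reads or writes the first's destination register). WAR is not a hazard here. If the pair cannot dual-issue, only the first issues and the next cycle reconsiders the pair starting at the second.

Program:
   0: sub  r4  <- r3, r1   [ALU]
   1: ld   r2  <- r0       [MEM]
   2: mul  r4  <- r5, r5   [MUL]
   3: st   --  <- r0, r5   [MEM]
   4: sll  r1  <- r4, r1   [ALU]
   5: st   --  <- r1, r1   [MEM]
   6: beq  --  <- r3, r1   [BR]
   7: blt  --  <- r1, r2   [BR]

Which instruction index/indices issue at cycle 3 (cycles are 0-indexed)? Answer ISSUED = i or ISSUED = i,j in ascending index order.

ISSUED = 5

[0] i0/i1  sub.ALU+ld.MEM  -- 2-wide
[1] i2/i3  mul.MUL+st.MEM  -- 2-wide
[2] i4  sll.ALU  -- RAW r1
[3] i5  st.MEM  -- no-port MEM/BR
[4] i6  beq.BR  -- no-port BR/BR
[5] i7  blt.BR  -- tail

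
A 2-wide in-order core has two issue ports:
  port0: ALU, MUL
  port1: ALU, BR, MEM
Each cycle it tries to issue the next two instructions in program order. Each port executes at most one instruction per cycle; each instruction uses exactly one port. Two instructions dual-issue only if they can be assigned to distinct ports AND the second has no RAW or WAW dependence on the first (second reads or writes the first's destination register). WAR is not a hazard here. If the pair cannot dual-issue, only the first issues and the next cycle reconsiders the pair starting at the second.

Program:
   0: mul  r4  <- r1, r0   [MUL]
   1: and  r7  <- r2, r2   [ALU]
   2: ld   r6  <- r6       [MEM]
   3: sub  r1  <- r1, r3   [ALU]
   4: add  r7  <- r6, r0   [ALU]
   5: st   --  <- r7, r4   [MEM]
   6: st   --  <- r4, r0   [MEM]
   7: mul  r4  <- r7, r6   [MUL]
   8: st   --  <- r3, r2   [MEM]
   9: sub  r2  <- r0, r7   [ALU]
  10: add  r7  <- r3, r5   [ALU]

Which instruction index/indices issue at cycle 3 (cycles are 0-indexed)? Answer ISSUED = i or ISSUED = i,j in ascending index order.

ISSUED = 5

#0 head=0: mul.MUL/and.ALU i0,i1 dual
#1 head=2: ld.MEM/sub.ALU i2,i3 dual
#2 head=4: add.ALU i4 RAW r7
#3 head=5: st.MEM i5 no-port MEM/MEM
#4 head=6: st.MEM/mul.MUL i6,i7 dual
#5 head=8: st.MEM/sub.ALU i8,i9 dual
#6 head=10: add.ALU i10 tail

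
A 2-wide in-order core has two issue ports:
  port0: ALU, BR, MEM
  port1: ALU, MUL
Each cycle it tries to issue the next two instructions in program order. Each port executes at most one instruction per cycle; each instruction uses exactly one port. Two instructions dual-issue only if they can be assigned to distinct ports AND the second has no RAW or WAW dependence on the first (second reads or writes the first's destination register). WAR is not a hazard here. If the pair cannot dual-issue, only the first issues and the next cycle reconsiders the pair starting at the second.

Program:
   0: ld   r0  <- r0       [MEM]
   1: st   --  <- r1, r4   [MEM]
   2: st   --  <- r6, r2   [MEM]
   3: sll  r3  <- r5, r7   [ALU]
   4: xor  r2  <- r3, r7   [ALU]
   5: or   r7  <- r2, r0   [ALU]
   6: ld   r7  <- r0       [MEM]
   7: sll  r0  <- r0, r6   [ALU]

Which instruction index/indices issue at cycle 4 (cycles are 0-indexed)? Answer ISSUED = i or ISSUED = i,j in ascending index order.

t=0 i0:ld.MEM ; no-port MEM/MEM
t=1 i1:st.MEM ; no-port MEM/MEM
t=2 i2,i3:st.MEM/sll.ALU ; dual
t=3 i4:xor.ALU ; RAW r2
t=4 i5:or.ALU ; WAW r7
t=5 i6,i7:ld.MEM/sll.ALU ; dual

ISSUED = 5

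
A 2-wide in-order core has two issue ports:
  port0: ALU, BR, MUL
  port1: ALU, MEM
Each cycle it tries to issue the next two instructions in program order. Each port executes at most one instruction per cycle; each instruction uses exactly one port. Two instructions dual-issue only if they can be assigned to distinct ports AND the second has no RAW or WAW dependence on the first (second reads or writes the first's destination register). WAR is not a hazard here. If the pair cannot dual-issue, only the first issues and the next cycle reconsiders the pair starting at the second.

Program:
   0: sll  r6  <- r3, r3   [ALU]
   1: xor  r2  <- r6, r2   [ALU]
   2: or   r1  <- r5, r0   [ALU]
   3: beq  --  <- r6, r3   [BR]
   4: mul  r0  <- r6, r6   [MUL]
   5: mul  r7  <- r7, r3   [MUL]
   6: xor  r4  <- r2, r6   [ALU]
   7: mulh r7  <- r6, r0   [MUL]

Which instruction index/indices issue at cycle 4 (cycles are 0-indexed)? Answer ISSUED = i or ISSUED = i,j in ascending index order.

c0: i0 sll  RAW r6
c1: i1+i2 xor;or  pair
c2: i3 beq  no-port BR/MUL
c3: i4 mul  no-port MUL/MUL
c4: i5+i6 mul;xor  pair
c5: i7 mulh  tail

ISSUED = 5,6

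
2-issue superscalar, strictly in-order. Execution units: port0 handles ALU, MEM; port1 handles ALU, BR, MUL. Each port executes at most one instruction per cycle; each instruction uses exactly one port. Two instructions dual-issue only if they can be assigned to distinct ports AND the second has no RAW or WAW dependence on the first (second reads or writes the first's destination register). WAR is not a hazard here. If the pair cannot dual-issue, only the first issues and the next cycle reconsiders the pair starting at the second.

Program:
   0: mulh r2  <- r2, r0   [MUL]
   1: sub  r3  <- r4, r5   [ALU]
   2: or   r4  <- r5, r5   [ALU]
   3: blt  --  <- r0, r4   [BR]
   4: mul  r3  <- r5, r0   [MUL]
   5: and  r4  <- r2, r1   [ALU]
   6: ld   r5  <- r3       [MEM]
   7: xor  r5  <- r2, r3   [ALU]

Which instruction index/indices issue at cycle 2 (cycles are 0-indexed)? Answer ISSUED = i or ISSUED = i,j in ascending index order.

ISSUED = 3

t=0 i0,i1:mulh.MUL sub.ALU ; dual
t=1 i2:or.ALU ; RAW r4
t=2 i3:blt.BR ; no-port BR/MUL
t=3 i4,i5:mul.MUL and.ALU ; dual
t=4 i6:ld.MEM ; WAW r5
t=5 i7:xor.ALU ; tail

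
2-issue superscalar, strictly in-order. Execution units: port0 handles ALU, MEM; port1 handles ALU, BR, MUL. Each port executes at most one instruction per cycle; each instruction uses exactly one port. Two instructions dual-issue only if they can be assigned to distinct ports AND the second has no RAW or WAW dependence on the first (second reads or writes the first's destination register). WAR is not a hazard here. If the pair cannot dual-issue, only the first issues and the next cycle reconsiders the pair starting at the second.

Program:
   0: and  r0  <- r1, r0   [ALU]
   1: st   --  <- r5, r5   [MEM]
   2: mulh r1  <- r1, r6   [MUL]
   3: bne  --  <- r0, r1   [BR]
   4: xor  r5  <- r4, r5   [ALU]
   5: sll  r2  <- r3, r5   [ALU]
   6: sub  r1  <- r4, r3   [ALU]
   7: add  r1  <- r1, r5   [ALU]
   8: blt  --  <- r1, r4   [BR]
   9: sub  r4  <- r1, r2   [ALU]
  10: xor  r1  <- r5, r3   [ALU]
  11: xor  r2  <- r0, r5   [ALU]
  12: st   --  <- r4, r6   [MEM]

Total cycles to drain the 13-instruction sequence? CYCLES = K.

c0: i0+i1 and.ALU;st.MEM  dual
c1: i2 mulh.MUL  no-port MUL/BR
c2: i3+i4 bne.BR;xor.ALU  dual
c3: i5+i6 sll.ALU;sub.ALU  dual
c4: i7 add.ALU  RAW r1
c5: i8+i9 blt.BR;sub.ALU  dual
c6: i10+i11 xor.ALU;xor.ALU  dual
c7: i12 st.MEM  tail

CYCLES = 8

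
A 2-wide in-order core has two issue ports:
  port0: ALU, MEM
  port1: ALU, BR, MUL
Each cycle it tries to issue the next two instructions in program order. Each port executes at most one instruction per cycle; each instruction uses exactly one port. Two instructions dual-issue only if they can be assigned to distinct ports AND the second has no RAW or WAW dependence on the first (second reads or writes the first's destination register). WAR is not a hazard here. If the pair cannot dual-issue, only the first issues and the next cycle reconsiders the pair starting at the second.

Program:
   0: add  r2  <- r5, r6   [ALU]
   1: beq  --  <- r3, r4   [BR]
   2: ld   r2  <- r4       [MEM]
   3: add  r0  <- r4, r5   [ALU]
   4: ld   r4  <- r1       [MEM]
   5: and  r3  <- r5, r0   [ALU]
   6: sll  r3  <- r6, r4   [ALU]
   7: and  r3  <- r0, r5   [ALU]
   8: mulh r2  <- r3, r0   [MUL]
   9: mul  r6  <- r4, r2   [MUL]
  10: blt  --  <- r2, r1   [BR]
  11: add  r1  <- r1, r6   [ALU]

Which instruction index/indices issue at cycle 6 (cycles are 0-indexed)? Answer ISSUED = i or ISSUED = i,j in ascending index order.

ISSUED = 9

[0] i0&i1  add.ALU+beq.BR  -- pair
[1] i2&i3  ld.MEM+add.ALU  -- pair
[2] i4&i5  ld.MEM+and.ALU  -- pair
[3] i6  sll.ALU  -- WAW r3
[4] i7  and.ALU  -- RAW r3
[5] i8  mulh.MUL  -- no-port MUL/MUL
[6] i9  mul.MUL  -- no-port MUL/BR
[7] i10&i11  blt.BR+add.ALU  -- pair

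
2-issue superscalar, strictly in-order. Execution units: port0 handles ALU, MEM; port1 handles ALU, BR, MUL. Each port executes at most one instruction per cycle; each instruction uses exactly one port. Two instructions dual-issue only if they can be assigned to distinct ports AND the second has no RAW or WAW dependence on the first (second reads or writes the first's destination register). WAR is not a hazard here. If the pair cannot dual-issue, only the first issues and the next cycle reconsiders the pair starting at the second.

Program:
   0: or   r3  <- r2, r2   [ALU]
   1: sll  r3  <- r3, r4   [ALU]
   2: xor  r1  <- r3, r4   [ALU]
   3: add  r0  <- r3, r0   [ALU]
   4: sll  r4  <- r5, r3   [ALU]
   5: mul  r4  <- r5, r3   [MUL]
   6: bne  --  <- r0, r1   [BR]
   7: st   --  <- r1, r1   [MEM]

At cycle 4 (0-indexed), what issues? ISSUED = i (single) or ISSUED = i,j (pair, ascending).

ISSUED = 5

  cy0 -> i0 (or.ALU) RAW+WAW r3
  cy1 -> i1 (sll.ALU) RAW r3
  cy2 -> i2/i3 (xor.ALU/add.ALU) dual
  cy3 -> i4 (sll.ALU) WAW r4
  cy4 -> i5 (mul.MUL) no-port MUL/BR
  cy5 -> i6/i7 (bne.BR/st.MEM) dual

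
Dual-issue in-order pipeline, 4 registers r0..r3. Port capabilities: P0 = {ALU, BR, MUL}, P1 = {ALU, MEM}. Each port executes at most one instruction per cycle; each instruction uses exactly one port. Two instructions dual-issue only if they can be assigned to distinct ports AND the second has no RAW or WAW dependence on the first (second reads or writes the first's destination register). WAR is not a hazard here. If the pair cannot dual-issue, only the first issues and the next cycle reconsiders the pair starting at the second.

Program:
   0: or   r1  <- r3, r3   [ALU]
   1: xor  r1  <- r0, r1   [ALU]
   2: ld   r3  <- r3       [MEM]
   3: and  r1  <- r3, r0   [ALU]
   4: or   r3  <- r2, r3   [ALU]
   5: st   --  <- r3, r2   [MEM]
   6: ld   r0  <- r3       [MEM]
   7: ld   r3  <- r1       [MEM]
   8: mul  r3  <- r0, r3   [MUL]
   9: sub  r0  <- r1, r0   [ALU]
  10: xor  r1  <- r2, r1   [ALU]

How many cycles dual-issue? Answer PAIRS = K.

0. or.ALU @i0  | RAW+WAW r1
1. xor.ALU ld.MEM @i1/i2  | 2-wide
2. and.ALU or.ALU @i3/i4  | 2-wide
3. st.MEM @i5  | no-port MEM/MEM
4. ld.MEM @i6  | no-port MEM/MEM
5. ld.MEM @i7  | RAW+WAW r3
6. mul.MUL sub.ALU @i8/i9  | 2-wide
7. xor.ALU @i10  | tail

PAIRS = 3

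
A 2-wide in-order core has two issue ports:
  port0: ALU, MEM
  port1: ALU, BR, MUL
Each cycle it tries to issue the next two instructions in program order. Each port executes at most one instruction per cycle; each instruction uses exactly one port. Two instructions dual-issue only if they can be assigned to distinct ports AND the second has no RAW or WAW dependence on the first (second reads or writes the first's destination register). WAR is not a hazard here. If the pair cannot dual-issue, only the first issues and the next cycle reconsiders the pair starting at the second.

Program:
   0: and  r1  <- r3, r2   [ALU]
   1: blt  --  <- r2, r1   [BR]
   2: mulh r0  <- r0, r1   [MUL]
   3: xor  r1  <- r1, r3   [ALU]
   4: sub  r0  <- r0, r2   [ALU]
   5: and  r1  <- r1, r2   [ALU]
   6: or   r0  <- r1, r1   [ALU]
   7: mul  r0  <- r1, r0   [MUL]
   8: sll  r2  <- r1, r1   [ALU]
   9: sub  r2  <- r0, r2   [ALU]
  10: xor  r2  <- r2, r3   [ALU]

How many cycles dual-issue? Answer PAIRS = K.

PAIRS = 3

  cy0 -> i0 (and) RAW r1
  cy1 -> i1 (blt) no-port BR/MUL
  cy2 -> i2&i3 (mulh xor) dual
  cy3 -> i4&i5 (sub and) dual
  cy4 -> i6 (or) RAW+WAW r0
  cy5 -> i7&i8 (mul sll) dual
  cy6 -> i9 (sub) RAW+WAW r2
  cy7 -> i10 (xor) tail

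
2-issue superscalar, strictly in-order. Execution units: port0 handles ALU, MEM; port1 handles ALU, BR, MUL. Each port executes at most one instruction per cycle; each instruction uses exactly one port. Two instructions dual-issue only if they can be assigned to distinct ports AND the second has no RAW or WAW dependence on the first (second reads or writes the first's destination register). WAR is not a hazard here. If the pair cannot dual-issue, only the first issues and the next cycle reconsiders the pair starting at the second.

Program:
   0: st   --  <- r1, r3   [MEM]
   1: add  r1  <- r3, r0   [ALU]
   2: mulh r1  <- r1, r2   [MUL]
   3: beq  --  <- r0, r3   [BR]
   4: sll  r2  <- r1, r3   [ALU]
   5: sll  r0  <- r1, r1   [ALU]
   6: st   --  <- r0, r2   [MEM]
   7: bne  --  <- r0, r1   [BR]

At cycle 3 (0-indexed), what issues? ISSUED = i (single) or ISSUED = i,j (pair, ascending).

ISSUED = 5

  cy0 -> i0/i1 (st.MEM add.ALU) pair
  cy1 -> i2 (mulh.MUL) no-port MUL/BR
  cy2 -> i3/i4 (beq.BR sll.ALU) pair
  cy3 -> i5 (sll.ALU) RAW r0
  cy4 -> i6/i7 (st.MEM bne.BR) pair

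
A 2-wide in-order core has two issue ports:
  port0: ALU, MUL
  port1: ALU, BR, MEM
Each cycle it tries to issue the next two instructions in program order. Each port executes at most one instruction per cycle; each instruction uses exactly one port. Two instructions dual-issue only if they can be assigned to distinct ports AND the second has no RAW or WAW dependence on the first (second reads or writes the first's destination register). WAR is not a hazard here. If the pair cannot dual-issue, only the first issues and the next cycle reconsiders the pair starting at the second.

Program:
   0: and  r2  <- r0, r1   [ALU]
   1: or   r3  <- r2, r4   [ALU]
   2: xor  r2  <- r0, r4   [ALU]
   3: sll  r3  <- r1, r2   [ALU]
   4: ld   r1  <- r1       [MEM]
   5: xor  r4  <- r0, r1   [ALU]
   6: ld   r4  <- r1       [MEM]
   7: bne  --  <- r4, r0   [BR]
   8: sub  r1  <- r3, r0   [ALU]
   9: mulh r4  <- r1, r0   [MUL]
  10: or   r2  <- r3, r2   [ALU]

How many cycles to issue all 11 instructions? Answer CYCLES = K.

[0] i0  and  -- RAW r2
[1] i1+i2  or xor  -- pair
[2] i3+i4  sll ld  -- pair
[3] i5  xor  -- WAW r4
[4] i6  ld  -- no-port MEM/BR
[5] i7+i8  bne sub  -- pair
[6] i9+i10  mulh or  -- pair

CYCLES = 7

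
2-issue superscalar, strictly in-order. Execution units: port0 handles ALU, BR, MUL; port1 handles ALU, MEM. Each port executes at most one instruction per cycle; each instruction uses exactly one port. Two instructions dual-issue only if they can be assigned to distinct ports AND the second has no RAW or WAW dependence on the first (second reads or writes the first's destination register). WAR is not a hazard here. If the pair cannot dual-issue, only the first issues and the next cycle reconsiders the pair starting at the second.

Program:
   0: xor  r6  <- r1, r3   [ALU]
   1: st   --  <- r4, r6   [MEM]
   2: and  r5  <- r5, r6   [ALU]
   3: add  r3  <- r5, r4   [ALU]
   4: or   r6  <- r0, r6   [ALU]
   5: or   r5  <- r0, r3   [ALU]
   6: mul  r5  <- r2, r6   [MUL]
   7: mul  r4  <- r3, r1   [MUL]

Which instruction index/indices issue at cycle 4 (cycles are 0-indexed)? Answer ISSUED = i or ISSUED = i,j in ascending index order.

ISSUED = 6

#0 head=0: xor i0 RAW r6
#1 head=1: st/and i1/i2 dual
#2 head=3: add/or i3/i4 dual
#3 head=5: or i5 WAW r5
#4 head=6: mul i6 no-port MUL/MUL
#5 head=7: mul i7 tail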